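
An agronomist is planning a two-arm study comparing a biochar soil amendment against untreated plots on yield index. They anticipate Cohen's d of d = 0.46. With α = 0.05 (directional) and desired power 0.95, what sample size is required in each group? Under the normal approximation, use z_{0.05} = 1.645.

For two independent groups with equal n: n = 2·((z_{α} + z_β) / d)².
z_{α} + z_β = 1.645 + 1.645 = 3.290.
n = 2 × (3.290 / 0.46)² = 2 × 7.152² = 2 × 51.15 = 102.3.
Round up to the next whole participant.

n = 103 per group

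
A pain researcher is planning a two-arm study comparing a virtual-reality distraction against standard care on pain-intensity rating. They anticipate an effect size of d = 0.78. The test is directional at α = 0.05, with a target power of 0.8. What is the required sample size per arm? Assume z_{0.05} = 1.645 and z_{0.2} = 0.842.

For two independent groups with equal n: n = 2·((z_{α} + z_β) / d)².
z_{α} + z_β = 1.645 + 0.842 = 2.487.
n = 2 × (2.487 / 0.78)² = 2 × 3.188² = 2 × 10.17 = 20.3.
Round up to the next whole participant.

n = 21 per group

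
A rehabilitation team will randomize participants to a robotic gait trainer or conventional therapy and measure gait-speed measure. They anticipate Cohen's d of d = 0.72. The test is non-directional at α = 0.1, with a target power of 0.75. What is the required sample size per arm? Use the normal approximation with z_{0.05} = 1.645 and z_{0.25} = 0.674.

n = 21 per group

For two independent groups with equal n: n = 2·((z_{α/2} + z_β) / d)².
z_{α/2} + z_β = 1.645 + 0.674 = 2.319.
n = 2 × (2.319 / 0.72)² = 2 × 3.221² = 2 × 10.37 = 20.7.
Round up to the next whole participant.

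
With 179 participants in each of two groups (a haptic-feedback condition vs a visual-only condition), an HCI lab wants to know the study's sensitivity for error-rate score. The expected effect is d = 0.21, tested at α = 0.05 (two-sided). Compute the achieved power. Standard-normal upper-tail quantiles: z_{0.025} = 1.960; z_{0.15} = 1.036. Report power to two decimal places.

For two equal groups, power = Φ(d·√(n/2) − z_{α/2}).
d·√(n/2) = 0.21 × √(179/2) = 0.21 × 9.460 = 1.987.
z_β = 1.987 − 1.960 = 0.027.
Power = Φ(0.027) = 0.511.

power ≈ 0.51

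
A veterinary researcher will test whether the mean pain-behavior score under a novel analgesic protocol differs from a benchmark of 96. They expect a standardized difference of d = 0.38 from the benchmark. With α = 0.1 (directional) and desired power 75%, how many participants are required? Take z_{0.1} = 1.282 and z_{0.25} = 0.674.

n = 27

For a one-sample test: n = ((z_{α} + z_β) / d)².
z_{α} + z_β = 1.282 + 0.674 = 1.956.
n = (1.956 / 0.38)² = 5.147² = 26.50.
Round up.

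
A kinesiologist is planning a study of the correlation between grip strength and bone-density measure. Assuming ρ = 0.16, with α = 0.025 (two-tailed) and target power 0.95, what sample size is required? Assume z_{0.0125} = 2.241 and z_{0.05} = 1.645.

Fisher's z: C = ½·ln((1+r)/(1−r)) = ½·ln(1.3810) = 0.1614.
n = ((z_{α/2} + z_β)/C)² + 3.
(2.241 + 1.645) / 0.1614 = 3.886 / 0.1614 = 24.077.
n = 24.077² + 3 = 579.69 + 3 = 582.7.
Round up.

n = 583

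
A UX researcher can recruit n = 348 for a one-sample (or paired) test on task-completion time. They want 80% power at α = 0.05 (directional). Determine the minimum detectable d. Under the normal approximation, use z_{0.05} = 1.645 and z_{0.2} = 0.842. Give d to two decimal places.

For a single sample (or paired design) of n = 348: d_min = (z_{α} + z_β)/√n.
z-sum = 1.645 + 0.842 = 2.487.
d_min = 2.487 / √348 = 2.487 / 18.655 = 0.133.

d_min ≈ 0.13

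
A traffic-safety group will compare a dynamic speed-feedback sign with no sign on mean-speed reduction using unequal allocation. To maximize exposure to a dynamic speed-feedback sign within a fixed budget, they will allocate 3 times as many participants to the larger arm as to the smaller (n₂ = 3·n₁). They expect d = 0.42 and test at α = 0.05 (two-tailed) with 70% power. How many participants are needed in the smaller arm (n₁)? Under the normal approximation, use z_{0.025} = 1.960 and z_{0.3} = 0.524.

n₁ = 47

With allocation ratio k = n₂/n₁ = 3, Var(x̄₁−x̄₂) = σ²(1/n₁ + 1/(k·n₁)) = σ²·(k+1)/(k·n₁).
So n₁ = (1 + 1/k)·((z_{α/2} + z_β)/d)² = 1.333 × (2.484/0.42)².
n₁ = 1.333 × 34.98 = 46.6.
Round up: n₁ = 47, giving n₂ = 3 × 47 = 141.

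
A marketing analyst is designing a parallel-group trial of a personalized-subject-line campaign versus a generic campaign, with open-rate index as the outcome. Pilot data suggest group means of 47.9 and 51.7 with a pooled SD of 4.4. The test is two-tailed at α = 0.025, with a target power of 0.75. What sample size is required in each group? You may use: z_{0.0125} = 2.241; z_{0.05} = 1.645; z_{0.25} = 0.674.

Cohen's d = |M₁ − M₂| / SD_pooled = |47.9 − 51.7| / 4.4 = 3.8 / 4.4 = 0.864.
For two independent groups with equal n: n = 2·((z_{α/2} + z_β) / d)².
z_{α/2} + z_β = 2.241 + 0.674 = 2.915.
n = 2 × (2.915 / 0.864)² = 2 × 3.374² = 2 × 11.38 = 22.8.
Round up to the next whole participant.

n = 23 per group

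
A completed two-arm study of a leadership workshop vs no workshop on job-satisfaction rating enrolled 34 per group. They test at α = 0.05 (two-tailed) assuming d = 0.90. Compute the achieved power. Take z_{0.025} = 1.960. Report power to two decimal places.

power ≈ 0.96

For two equal groups, power = Φ(d·√(n/2) − z_{α/2}).
d·√(n/2) = 0.90 × √(34/2) = 0.90 × 4.123 = 3.711.
z_β = 3.711 − 1.960 = 1.751.
Power = Φ(1.751) = 0.960.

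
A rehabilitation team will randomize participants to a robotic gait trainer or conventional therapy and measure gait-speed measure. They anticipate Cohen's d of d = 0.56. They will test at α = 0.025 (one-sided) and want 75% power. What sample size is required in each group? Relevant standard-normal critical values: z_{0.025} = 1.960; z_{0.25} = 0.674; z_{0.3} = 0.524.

n = 45 per group

For two independent groups with equal n: n = 2·((z_{α} + z_β) / d)².
z_{α} + z_β = 1.960 + 0.674 = 2.634.
n = 2 × (2.634 / 0.56)² = 2 × 4.704² = 2 × 22.12 = 44.2.
Round up to the next whole participant.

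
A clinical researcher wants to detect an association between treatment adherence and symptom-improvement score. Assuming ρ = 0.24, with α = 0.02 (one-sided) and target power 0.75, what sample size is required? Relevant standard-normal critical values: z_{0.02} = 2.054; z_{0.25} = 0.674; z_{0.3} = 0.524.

Fisher's z: C = ½·ln((1+r)/(1−r)) = ½·ln(1.6316) = 0.2448.
n = ((z_{α} + z_β)/C)² + 3.
(2.054 + 0.674) / 0.2448 = 2.728 / 0.2448 = 11.144.
n = 11.144² + 3 = 124.18 + 3 = 127.2.
Round up.

n = 128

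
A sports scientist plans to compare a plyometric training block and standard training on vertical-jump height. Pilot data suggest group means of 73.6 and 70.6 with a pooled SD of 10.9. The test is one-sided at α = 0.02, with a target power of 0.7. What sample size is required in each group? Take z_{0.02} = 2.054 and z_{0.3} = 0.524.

n = 176 per group

Cohen's d = |M₁ − M₂| / SD_pooled = |73.6 − 70.6| / 10.9 = 3.0 / 10.9 = 0.275.
For two independent groups with equal n: n = 2·((z_{α} + z_β) / d)².
z_{α} + z_β = 2.054 + 0.524 = 2.578.
n = 2 × (2.578 / 0.275)² = 2 × 9.375² = 2 × 87.88 = 175.8.
Round up to the next whole participant.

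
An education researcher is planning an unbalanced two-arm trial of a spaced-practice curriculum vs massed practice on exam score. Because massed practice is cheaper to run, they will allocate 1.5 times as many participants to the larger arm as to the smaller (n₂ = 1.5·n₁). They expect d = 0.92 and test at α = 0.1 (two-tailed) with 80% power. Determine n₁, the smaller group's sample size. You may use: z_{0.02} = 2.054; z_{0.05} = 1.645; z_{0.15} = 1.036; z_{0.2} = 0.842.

n₁ = 13

With allocation ratio k = n₂/n₁ = 1.5, Var(x̄₁−x̄₂) = σ²(1/n₁ + 1/(k·n₁)) = σ²·(k+1)/(k·n₁).
So n₁ = (1 + 1/k)·((z_{α/2} + z_β)/d)² = 1.667 × (2.487/0.92)².
n₁ = 1.667 × 7.31 = 12.2.
Round up: n₁ = 13, giving n₂ = ⌈1.5 × 13⌉ = ⌈19.5⌉ = 20.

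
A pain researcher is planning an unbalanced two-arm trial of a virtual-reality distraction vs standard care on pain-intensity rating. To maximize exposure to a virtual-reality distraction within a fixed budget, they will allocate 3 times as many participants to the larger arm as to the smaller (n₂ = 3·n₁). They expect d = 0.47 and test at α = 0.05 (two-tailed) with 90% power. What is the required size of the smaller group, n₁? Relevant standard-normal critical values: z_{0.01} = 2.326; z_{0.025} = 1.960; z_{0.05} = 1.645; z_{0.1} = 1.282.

n₁ = 64

With allocation ratio k = n₂/n₁ = 3, Var(x̄₁−x̄₂) = σ²(1/n₁ + 1/(k·n₁)) = σ²·(k+1)/(k·n₁).
So n₁ = (1 + 1/k)·((z_{α/2} + z_β)/d)² = 1.333 × (3.242/0.47)².
n₁ = 1.333 × 47.58 = 63.4.
Round up: n₁ = 64, giving n₂ = 3 × 64 = 192.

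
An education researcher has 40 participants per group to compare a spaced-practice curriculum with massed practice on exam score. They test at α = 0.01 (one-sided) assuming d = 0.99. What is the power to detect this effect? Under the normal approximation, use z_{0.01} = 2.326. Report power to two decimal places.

For two equal groups, power = Φ(d·√(n/2) − z_{α}).
d·√(n/2) = 0.99 × √(40/2) = 0.99 × 4.472 = 4.427.
z_β = 4.427 − 2.326 = 2.101.
Power = Φ(2.101) = 0.982.

power ≈ 0.98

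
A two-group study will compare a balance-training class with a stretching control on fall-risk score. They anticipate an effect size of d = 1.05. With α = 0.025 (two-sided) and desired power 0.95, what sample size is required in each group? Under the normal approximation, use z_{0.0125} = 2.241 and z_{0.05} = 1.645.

For two independent groups with equal n: n = 2·((z_{α/2} + z_β) / d)².
z_{α/2} + z_β = 2.241 + 1.645 = 3.886.
n = 2 × (3.886 / 1.05)² = 2 × 3.701² = 2 × 13.70 = 27.4.
Round up to the next whole participant.

n = 28 per group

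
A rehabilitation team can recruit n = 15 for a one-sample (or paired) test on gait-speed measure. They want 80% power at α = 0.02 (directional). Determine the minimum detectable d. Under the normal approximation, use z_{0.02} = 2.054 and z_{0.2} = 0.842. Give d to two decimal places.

For a single sample (or paired design) of n = 15: d_min = (z_{α} + z_β)/√n.
z-sum = 2.054 + 0.842 = 2.896.
d_min = 2.896 / √15 = 2.896 / 3.873 = 0.748.

d_min ≈ 0.75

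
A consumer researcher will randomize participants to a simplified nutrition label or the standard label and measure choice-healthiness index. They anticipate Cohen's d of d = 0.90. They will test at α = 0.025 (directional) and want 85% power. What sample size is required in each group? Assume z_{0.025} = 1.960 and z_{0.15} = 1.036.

n = 23 per group

For two independent groups with equal n: n = 2·((z_{α} + z_β) / d)².
z_{α} + z_β = 1.960 + 1.036 = 2.996.
n = 2 × (2.996 / 0.90)² = 2 × 3.329² = 2 × 11.08 = 22.2.
Round up to the next whole participant.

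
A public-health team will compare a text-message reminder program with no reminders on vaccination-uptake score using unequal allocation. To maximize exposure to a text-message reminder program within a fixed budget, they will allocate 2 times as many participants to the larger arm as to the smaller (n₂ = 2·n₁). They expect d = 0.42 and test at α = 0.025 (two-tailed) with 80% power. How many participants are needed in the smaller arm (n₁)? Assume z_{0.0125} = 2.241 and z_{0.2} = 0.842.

With allocation ratio k = n₂/n₁ = 2, Var(x̄₁−x̄₂) = σ²(1/n₁ + 1/(k·n₁)) = σ²·(k+1)/(k·n₁).
So n₁ = (1 + 1/k)·((z_{α/2} + z_β)/d)² = 1.500 × (3.083/0.42)².
n₁ = 1.500 × 53.88 = 80.8.
Round up: n₁ = 81, giving n₂ = 2 × 81 = 162.

n₁ = 81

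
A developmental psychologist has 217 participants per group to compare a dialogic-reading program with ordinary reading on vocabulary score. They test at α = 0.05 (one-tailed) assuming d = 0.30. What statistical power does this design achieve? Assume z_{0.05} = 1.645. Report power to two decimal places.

For two equal groups, power = Φ(d·√(n/2) − z_{α}).
d·√(n/2) = 0.30 × √(217/2) = 0.30 × 10.416 = 3.125.
z_β = 3.125 − 1.645 = 1.480.
Power = Φ(1.480) = 0.931.

power ≈ 0.93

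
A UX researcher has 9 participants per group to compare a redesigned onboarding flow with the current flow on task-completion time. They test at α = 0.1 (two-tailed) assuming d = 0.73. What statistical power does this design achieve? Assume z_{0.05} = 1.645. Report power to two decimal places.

For two equal groups, power = Φ(d·√(n/2) − z_{α/2}).
d·√(n/2) = 0.73 × √(9/2) = 0.73 × 2.121 = 1.549.
z_β = 1.549 − 1.645 = -0.096.
Power = Φ(-0.096) = 0.462.

power ≈ 0.46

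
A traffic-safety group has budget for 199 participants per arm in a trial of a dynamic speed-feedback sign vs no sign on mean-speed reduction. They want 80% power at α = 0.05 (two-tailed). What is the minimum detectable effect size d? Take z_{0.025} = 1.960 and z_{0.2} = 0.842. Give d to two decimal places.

For two independent groups of n = 199 each: d_min = (z_{α/2} + z_β)·√(2/n).
z-sum = 1.960 + 0.842 = 2.802.
d_min = 2.802 × √(2/199) = 2.802 × 0.1003 = 0.281.

d_min ≈ 0.28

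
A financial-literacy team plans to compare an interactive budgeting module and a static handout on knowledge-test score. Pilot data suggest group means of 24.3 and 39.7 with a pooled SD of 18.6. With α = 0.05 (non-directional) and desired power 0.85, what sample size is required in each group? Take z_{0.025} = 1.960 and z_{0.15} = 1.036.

n = 27 per group

Cohen's d = |M₁ − M₂| / SD_pooled = |24.3 − 39.7| / 18.6 = 15.4 / 18.6 = 0.828.
For two independent groups with equal n: n = 2·((z_{α/2} + z_β) / d)².
z_{α/2} + z_β = 1.960 + 1.036 = 2.996.
n = 2 × (2.996 / 0.828)² = 2 × 3.618² = 2 × 13.09 = 26.2.
Round up to the next whole participant.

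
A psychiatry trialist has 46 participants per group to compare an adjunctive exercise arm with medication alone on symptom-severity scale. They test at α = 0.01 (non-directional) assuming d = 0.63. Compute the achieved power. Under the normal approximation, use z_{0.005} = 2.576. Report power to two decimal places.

power ≈ 0.67

For two equal groups, power = Φ(d·√(n/2) − z_{α/2}).
d·√(n/2) = 0.63 × √(46/2) = 0.63 × 4.796 = 3.021.
z_β = 3.021 − 2.576 = 0.445.
Power = Φ(0.445) = 0.672.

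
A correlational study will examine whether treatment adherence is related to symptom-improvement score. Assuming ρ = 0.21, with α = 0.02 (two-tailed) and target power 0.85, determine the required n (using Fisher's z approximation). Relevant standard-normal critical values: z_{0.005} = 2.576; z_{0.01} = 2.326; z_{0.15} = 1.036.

Fisher's z: C = ½·ln((1+r)/(1−r)) = ½·ln(1.5316) = 0.2132.
n = ((z_{α/2} + z_β)/C)² + 3.
(2.326 + 1.036) / 0.2132 = 3.362 / 0.2132 = 15.769.
n = 15.769² + 3 = 248.67 + 3 = 251.7.
Round up.

n = 252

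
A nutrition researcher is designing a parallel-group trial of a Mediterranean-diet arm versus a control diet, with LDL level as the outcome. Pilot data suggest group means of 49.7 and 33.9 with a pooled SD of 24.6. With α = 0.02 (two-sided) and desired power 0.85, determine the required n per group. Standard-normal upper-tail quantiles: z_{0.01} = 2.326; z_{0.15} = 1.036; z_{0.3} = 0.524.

Cohen's d = |M₁ − M₂| / SD_pooled = |49.7 − 33.9| / 24.6 = 15.8 / 24.6 = 0.642.
For two independent groups with equal n: n = 2·((z_{α/2} + z_β) / d)².
z_{α/2} + z_β = 2.326 + 1.036 = 3.362.
n = 2 × (3.362 / 0.642)² = 2 × 5.237² = 2 × 27.42 = 54.8.
Round up to the next whole participant.

n = 55 per group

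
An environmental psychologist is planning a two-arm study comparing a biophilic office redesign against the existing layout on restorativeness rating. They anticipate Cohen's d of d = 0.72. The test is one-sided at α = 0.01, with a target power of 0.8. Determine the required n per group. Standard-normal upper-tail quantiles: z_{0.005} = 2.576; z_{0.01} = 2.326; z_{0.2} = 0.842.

For two independent groups with equal n: n = 2·((z_{α} + z_β) / d)².
z_{α} + z_β = 2.326 + 0.842 = 3.168.
n = 2 × (3.168 / 0.72)² = 2 × 4.400² = 2 × 19.36 = 38.7.
Round up to the next whole participant.

n = 39 per group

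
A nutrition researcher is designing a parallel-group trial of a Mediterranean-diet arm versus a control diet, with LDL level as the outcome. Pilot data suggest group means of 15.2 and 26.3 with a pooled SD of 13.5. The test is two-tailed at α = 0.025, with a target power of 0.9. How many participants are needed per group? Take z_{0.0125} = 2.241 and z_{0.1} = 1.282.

n = 37 per group

Cohen's d = |M₁ − M₂| / SD_pooled = |15.2 − 26.3| / 13.5 = 11.1 / 13.5 = 0.822.
For two independent groups with equal n: n = 2·((z_{α/2} + z_β) / d)².
z_{α/2} + z_β = 2.241 + 1.282 = 3.523.
n = 2 × (3.523 / 0.822)² = 2 × 4.286² = 2 × 18.37 = 36.7.
Round up to the next whole participant.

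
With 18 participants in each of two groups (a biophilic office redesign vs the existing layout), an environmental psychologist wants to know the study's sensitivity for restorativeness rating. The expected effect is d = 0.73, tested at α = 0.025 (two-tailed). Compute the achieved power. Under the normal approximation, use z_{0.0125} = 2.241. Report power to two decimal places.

For two equal groups, power = Φ(d·√(n/2) − z_{α/2}).
d·√(n/2) = 0.73 × √(18/2) = 0.73 × 3.000 = 2.190.
z_β = 2.190 − 2.241 = -0.051.
Power = Φ(-0.051) = 0.480.

power ≈ 0.48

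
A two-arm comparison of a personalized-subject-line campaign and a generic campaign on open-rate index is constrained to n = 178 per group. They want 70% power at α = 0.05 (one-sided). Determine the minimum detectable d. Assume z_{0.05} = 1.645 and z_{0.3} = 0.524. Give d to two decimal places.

For two independent groups of n = 178 each: d_min = (z_{α} + z_β)·√(2/n).
z-sum = 1.645 + 0.524 = 2.169.
d_min = 2.169 × √(2/178) = 2.169 × 0.1060 = 0.230.

d_min ≈ 0.23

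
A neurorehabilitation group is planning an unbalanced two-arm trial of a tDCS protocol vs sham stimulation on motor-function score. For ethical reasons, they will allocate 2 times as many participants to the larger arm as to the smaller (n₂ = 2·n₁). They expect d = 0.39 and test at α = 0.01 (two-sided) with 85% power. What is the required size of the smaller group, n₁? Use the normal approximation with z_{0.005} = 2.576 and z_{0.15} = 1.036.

With allocation ratio k = n₂/n₁ = 2, Var(x̄₁−x̄₂) = σ²(1/n₁ + 1/(k·n₁)) = σ²·(k+1)/(k·n₁).
So n₁ = (1 + 1/k)·((z_{α/2} + z_β)/d)² = 1.500 × (3.612/0.39)².
n₁ = 1.500 × 85.78 = 128.7.
Round up: n₁ = 129, giving n₂ = 2 × 129 = 258.

n₁ = 129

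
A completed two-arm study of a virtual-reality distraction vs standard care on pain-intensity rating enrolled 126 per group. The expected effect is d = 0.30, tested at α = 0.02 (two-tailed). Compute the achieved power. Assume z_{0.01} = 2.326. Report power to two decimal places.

For two equal groups, power = Φ(d·√(n/2) − z_{α/2}).
d·√(n/2) = 0.30 × √(126/2) = 0.30 × 7.937 = 2.381.
z_β = 2.381 − 2.326 = 0.055.
Power = Φ(0.055) = 0.522.

power ≈ 0.52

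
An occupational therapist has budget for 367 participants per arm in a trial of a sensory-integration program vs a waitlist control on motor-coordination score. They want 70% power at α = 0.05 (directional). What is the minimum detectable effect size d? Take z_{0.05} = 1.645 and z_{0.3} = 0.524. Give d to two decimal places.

For two independent groups of n = 367 each: d_min = (z_{α} + z_β)·√(2/n).
z-sum = 1.645 + 0.524 = 2.169.
d_min = 2.169 × √(2/367) = 2.169 × 0.0738 = 0.160.

d_min ≈ 0.16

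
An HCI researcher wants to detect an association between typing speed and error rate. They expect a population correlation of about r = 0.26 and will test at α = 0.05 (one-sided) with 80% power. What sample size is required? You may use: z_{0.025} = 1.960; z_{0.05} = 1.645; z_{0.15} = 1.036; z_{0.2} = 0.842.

Fisher's z: C = ½·ln((1+r)/(1−r)) = ½·ln(1.7027) = 0.2661.
n = ((z_{α} + z_β)/C)² + 3.
(1.645 + 0.842) / 0.2661 = 2.487 / 0.2661 = 9.346.
n = 9.346² + 3 = 87.35 + 3 = 90.3.
Round up.

n = 91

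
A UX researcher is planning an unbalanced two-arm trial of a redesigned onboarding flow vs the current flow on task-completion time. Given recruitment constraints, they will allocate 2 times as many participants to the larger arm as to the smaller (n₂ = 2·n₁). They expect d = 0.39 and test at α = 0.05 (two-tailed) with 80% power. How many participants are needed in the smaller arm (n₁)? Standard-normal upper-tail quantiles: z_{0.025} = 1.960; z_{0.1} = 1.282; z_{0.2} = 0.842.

n₁ = 78

With allocation ratio k = n₂/n₁ = 2, Var(x̄₁−x̄₂) = σ²(1/n₁ + 1/(k·n₁)) = σ²·(k+1)/(k·n₁).
So n₁ = (1 + 1/k)·((z_{α/2} + z_β)/d)² = 1.500 × (2.802/0.39)².
n₁ = 1.500 × 51.62 = 77.4.
Round up: n₁ = 78, giving n₂ = 2 × 78 = 156.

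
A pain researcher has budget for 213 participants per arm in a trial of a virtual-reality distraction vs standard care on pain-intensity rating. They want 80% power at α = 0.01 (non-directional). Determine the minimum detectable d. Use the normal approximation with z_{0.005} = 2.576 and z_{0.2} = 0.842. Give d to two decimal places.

d_min ≈ 0.33

For two independent groups of n = 213 each: d_min = (z_{α/2} + z_β)·√(2/n).
z-sum = 2.576 + 0.842 = 3.418.
d_min = 3.418 × √(2/213) = 3.418 × 0.0969 = 0.331.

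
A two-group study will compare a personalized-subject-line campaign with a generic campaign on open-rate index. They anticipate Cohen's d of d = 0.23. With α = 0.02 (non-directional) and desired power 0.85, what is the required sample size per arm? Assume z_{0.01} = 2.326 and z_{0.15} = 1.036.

For two independent groups with equal n: n = 2·((z_{α/2} + z_β) / d)².
z_{α/2} + z_β = 2.326 + 1.036 = 3.362.
n = 2 × (3.362 / 0.23)² = 2 × 14.617² = 2 × 213.67 = 427.3.
Round up to the next whole participant.

n = 428 per group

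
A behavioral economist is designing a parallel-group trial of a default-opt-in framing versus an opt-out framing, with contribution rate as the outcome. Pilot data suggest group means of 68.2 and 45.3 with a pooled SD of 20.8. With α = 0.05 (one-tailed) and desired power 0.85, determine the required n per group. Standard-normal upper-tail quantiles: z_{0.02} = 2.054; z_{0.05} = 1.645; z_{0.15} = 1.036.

Cohen's d = |M₁ − M₂| / SD_pooled = |68.2 − 45.3| / 20.8 = 22.9 / 20.8 = 1.101.
For two independent groups with equal n: n = 2·((z_{α} + z_β) / d)².
z_{α} + z_β = 1.645 + 1.036 = 2.681.
n = 2 × (2.681 / 1.101)² = 2 × 2.435² = 2 × 5.93 = 11.9.
Round up to the next whole participant.

n = 12 per group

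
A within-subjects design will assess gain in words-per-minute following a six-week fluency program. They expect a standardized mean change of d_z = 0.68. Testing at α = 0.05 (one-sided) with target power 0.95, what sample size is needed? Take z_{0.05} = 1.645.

n = 24 pairs

For a paired (one-sample on differences) test: n = ((z_{α} + z_β) / d)².
z_{α} + z_β = 1.645 + 1.645 = 3.290.
n = (3.290 / 0.68)² = 4.838² = 23.41.
Round up.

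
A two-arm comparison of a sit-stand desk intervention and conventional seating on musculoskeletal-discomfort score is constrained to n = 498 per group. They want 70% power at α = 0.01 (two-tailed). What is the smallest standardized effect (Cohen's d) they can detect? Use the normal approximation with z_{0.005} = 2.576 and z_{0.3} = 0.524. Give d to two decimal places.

For two independent groups of n = 498 each: d_min = (z_{α/2} + z_β)·√(2/n).
z-sum = 2.576 + 0.524 = 3.100.
d_min = 3.100 × √(2/498) = 3.100 × 0.0634 = 0.196.

d_min ≈ 0.20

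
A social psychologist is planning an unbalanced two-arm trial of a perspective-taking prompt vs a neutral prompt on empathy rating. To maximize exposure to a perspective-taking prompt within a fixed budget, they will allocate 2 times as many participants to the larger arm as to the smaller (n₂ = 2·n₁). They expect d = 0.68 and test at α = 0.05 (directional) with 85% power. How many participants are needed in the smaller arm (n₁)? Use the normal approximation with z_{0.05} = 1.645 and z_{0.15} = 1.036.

With allocation ratio k = n₂/n₁ = 2, Var(x̄₁−x̄₂) = σ²(1/n₁ + 1/(k·n₁)) = σ²·(k+1)/(k·n₁).
So n₁ = (1 + 1/k)·((z_{α} + z_β)/d)² = 1.500 × (2.681/0.68)².
n₁ = 1.500 × 15.54 = 23.3.
Round up: n₁ = 24, giving n₂ = 2 × 24 = 48.

n₁ = 24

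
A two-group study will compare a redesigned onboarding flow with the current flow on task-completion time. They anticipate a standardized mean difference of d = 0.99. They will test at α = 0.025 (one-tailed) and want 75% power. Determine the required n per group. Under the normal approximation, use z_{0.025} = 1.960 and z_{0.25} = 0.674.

n = 15 per group

For two independent groups with equal n: n = 2·((z_{α} + z_β) / d)².
z_{α} + z_β = 1.960 + 0.674 = 2.634.
n = 2 × (2.634 / 0.99)² = 2 × 2.661² = 2 × 7.08 = 14.2.
Round up to the next whole participant.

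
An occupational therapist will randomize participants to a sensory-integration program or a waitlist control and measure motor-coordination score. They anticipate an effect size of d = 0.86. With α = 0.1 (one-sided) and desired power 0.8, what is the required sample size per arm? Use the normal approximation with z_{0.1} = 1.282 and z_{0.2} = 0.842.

n = 13 per group

For two independent groups with equal n: n = 2·((z_{α} + z_β) / d)².
z_{α} + z_β = 1.282 + 0.842 = 2.124.
n = 2 × (2.124 / 0.86)² = 2 × 2.470² = 2 × 6.10 = 12.2.
Round up to the next whole participant.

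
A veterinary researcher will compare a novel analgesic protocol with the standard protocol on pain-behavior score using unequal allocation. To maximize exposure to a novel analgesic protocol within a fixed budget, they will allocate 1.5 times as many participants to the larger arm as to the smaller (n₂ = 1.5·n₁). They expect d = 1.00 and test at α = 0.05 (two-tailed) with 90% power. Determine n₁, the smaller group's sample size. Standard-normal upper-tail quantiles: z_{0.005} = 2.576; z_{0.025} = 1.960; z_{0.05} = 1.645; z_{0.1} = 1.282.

n₁ = 18

With allocation ratio k = n₂/n₁ = 1.5, Var(x̄₁−x̄₂) = σ²(1/n₁ + 1/(k·n₁)) = σ²·(k+1)/(k·n₁).
So n₁ = (1 + 1/k)·((z_{α/2} + z_β)/d)² = 1.667 × (3.242/1.00)².
n₁ = 1.667 × 10.51 = 17.5.
Round up: n₁ = 18, giving n₂ = 1.5 × 18 = 27.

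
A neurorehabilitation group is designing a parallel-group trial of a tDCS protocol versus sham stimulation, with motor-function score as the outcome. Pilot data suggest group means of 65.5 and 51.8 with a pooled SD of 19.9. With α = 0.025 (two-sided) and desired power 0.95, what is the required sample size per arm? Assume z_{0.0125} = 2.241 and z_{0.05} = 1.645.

n = 64 per group

Cohen's d = |M₁ − M₂| / SD_pooled = |65.5 − 51.8| / 19.9 = 13.7 / 19.9 = 0.688.
For two independent groups with equal n: n = 2·((z_{α/2} + z_β) / d)².
z_{α/2} + z_β = 2.241 + 1.645 = 3.886.
n = 2 × (3.886 / 0.688)² = 2 × 5.648² = 2 × 31.90 = 63.8.
Round up to the next whole participant.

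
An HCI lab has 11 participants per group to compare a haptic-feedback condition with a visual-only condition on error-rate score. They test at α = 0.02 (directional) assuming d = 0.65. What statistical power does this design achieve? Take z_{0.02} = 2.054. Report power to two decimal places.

For two equal groups, power = Φ(d·√(n/2) − z_{α}).
d·√(n/2) = 0.65 × √(11/2) = 0.65 × 2.345 = 1.524.
z_β = 1.524 − 2.054 = -0.530.
Power = Φ(-0.530) = 0.298.

power ≈ 0.30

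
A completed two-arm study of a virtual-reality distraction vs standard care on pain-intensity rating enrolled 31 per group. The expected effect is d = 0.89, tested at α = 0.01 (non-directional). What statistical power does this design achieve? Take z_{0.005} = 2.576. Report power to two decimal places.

power ≈ 0.82

For two equal groups, power = Φ(d·√(n/2) − z_{α/2}).
d·√(n/2) = 0.89 × √(31/2) = 0.89 × 3.937 = 3.504.
z_β = 3.504 − 2.576 = 0.928.
Power = Φ(0.928) = 0.823.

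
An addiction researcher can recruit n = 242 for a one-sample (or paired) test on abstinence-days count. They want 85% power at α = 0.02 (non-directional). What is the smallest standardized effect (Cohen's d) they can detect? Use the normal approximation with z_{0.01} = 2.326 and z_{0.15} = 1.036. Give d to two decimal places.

For a single sample (or paired design) of n = 242: d_min = (z_{α/2} + z_β)/√n.
z-sum = 2.326 + 1.036 = 3.362.
d_min = 3.362 / √242 = 3.362 / 15.556 = 0.216.

d_min ≈ 0.22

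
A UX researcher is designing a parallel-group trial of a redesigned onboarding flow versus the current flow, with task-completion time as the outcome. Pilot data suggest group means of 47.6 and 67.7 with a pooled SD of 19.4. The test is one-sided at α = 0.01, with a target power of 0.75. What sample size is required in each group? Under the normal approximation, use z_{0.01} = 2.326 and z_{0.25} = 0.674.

n = 17 per group

Cohen's d = |M₁ − M₂| / SD_pooled = |47.6 − 67.7| / 19.4 = 20.1 / 19.4 = 1.036.
For two independent groups with equal n: n = 2·((z_{α} + z_β) / d)².
z_{α} + z_β = 2.326 + 0.674 = 3.000.
n = 2 × (3.000 / 1.036)² = 2 × 2.896² = 2 × 8.39 = 16.8.
Round up to the next whole participant.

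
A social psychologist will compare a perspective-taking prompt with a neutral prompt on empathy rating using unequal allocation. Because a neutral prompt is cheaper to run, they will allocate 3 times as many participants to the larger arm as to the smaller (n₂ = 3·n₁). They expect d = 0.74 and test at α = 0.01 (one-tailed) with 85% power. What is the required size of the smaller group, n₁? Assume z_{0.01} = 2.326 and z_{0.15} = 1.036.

With allocation ratio k = n₂/n₁ = 3, Var(x̄₁−x̄₂) = σ²(1/n₁ + 1/(k·n₁)) = σ²·(k+1)/(k·n₁).
So n₁ = (1 + 1/k)·((z_{α} + z_β)/d)² = 1.333 × (3.362/0.74)².
n₁ = 1.333 × 20.64 = 27.5.
Round up: n₁ = 28, giving n₂ = 3 × 28 = 84.

n₁ = 28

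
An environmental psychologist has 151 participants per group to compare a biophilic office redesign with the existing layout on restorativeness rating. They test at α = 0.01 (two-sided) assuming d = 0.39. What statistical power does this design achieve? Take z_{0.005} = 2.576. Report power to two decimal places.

power ≈ 0.79

For two equal groups, power = Φ(d·√(n/2) − z_{α/2}).
d·√(n/2) = 0.39 × √(151/2) = 0.39 × 8.689 = 3.389.
z_β = 3.389 − 2.576 = 0.813.
Power = Φ(0.813) = 0.792.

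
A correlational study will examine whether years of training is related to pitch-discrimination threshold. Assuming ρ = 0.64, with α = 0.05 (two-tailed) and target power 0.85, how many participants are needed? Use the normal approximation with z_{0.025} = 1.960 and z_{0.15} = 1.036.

Fisher's z: C = ½·ln((1+r)/(1−r)) = ½·ln(4.5556) = 0.7582.
n = ((z_{α/2} + z_β)/C)² + 3.
(1.960 + 1.036) / 0.7582 = 2.996 / 0.7582 = 3.951.
n = 3.951² + 3 = 15.61 + 3 = 18.6.
Round up.

n = 19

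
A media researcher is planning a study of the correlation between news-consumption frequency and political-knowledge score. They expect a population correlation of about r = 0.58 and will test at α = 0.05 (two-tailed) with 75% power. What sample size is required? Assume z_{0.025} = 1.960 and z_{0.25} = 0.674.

n = 19

Fisher's z: C = ½·ln((1+r)/(1−r)) = ½·ln(3.7619) = 0.6625.
n = ((z_{α/2} + z_β)/C)² + 3.
(1.960 + 0.674) / 0.6625 = 2.634 / 0.6625 = 3.976.
n = 3.976² + 3 = 15.81 + 3 = 18.8.
Round up.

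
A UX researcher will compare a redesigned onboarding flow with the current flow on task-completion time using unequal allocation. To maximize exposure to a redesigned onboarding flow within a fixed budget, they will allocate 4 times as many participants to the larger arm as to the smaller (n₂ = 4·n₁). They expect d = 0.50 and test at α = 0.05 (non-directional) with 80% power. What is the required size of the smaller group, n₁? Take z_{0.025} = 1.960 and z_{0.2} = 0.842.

With allocation ratio k = n₂/n₁ = 4, Var(x̄₁−x̄₂) = σ²(1/n₁ + 1/(k·n₁)) = σ²·(k+1)/(k·n₁).
So n₁ = (1 + 1/k)·((z_{α/2} + z_β)/d)² = 1.250 × (2.802/0.50)².
n₁ = 1.250 × 31.40 = 39.3.
Round up: n₁ = 40, giving n₂ = 4 × 40 = 160.

n₁ = 40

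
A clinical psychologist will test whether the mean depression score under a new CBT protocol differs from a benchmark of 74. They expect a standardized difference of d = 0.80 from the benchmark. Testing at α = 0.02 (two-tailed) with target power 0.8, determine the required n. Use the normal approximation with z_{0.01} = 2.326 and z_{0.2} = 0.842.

n = 16

For a one-sample test: n = ((z_{α/2} + z_β) / d)².
z_{α/2} + z_β = 2.326 + 0.842 = 3.168.
n = (3.168 / 0.80)² = 3.960² = 15.68.
Round up.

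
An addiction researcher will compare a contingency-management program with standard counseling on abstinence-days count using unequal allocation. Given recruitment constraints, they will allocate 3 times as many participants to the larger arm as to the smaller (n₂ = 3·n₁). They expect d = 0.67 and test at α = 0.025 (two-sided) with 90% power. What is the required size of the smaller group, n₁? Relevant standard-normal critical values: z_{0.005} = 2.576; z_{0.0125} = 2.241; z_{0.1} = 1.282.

n₁ = 37

With allocation ratio k = n₂/n₁ = 3, Var(x̄₁−x̄₂) = σ²(1/n₁ + 1/(k·n₁)) = σ²·(k+1)/(k·n₁).
So n₁ = (1 + 1/k)·((z_{α/2} + z_β)/d)² = 1.333 × (3.523/0.67)².
n₁ = 1.333 × 27.65 = 36.9.
Round up: n₁ = 37, giving n₂ = 3 × 37 = 111.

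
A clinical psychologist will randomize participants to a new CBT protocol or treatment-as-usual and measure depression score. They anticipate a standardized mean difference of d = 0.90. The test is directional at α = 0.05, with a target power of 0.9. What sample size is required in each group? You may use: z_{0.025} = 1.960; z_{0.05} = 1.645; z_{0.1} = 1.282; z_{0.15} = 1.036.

n = 22 per group

For two independent groups with equal n: n = 2·((z_{α} + z_β) / d)².
z_{α} + z_β = 1.645 + 1.282 = 2.927.
n = 2 × (2.927 / 0.90)² = 2 × 3.252² = 2 × 10.58 = 21.2.
Round up to the next whole participant.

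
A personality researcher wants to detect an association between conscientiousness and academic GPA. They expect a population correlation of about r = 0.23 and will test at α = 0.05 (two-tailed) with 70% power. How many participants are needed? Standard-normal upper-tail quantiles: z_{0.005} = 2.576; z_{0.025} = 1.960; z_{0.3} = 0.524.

Fisher's z: C = ½·ln((1+r)/(1−r)) = ½·ln(1.5974) = 0.2342.
n = ((z_{α/2} + z_β)/C)² + 3.
(1.960 + 0.524) / 0.2342 = 2.484 / 0.2342 = 10.606.
n = 10.606² + 3 = 112.49 + 3 = 115.5.
Round up.

n = 116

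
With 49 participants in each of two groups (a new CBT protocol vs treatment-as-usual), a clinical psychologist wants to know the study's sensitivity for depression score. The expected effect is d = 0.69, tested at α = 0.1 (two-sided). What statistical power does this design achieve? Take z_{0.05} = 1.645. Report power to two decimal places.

For two equal groups, power = Φ(d·√(n/2) − z_{α/2}).
d·√(n/2) = 0.69 × √(49/2) = 0.69 × 4.950 = 3.415.
z_β = 3.415 − 1.645 = 1.770.
Power = Φ(1.770) = 0.962.

power ≈ 0.96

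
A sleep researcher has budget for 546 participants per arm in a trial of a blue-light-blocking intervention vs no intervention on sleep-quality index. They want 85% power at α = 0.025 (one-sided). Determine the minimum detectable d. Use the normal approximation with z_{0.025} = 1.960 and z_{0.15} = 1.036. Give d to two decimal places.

d_min ≈ 0.18

For two independent groups of n = 546 each: d_min = (z_{α} + z_β)·√(2/n).
z-sum = 1.960 + 1.036 = 2.996.
d_min = 2.996 × √(2/546) = 2.996 × 0.0605 = 0.181.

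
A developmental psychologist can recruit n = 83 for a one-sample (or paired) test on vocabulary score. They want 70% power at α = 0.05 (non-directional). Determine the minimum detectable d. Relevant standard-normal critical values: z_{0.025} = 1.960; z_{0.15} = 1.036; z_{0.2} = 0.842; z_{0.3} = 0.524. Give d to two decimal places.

d_min ≈ 0.27

For a single sample (or paired design) of n = 83: d_min = (z_{α/2} + z_β)/√n.
z-sum = 1.960 + 0.524 = 2.484.
d_min = 2.484 / √83 = 2.484 / 9.110 = 0.273.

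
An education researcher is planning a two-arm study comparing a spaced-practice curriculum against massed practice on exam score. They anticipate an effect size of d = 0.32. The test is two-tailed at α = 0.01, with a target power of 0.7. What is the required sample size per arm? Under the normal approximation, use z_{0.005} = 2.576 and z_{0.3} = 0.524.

n = 188 per group

For two independent groups with equal n: n = 2·((z_{α/2} + z_β) / d)².
z_{α/2} + z_β = 2.576 + 0.524 = 3.100.
n = 2 × (3.100 / 0.32)² = 2 × 9.688² = 2 × 93.85 = 187.7.
Round up to the next whole participant.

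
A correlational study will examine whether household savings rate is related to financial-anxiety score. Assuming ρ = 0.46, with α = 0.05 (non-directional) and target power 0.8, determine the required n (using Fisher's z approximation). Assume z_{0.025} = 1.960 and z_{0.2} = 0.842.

Fisher's z: C = ½·ln((1+r)/(1−r)) = ½·ln(2.7037) = 0.4973.
n = ((z_{α/2} + z_β)/C)² + 3.
(1.960 + 0.842) / 0.4973 = 2.802 / 0.4973 = 5.634.
n = 5.634² + 3 = 31.75 + 3 = 34.7.
Round up.

n = 35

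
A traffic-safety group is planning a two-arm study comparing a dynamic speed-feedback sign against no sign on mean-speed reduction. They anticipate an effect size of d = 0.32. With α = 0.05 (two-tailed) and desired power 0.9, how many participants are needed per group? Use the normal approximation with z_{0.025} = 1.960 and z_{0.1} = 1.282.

n = 206 per group

For two independent groups with equal n: n = 2·((z_{α/2} + z_β) / d)².
z_{α/2} + z_β = 1.960 + 1.282 = 3.242.
n = 2 × (3.242 / 0.32)² = 2 × 10.131² = 2 × 102.64 = 205.3.
Round up to the next whole participant.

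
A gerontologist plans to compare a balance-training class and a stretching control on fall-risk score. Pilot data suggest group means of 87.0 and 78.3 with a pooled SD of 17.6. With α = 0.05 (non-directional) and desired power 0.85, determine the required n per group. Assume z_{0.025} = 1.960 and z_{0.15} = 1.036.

n = 74 per group

Cohen's d = |M₁ − M₂| / SD_pooled = |87.0 − 78.3| / 17.6 = 8.7 / 17.6 = 0.494.
For two independent groups with equal n: n = 2·((z_{α/2} + z_β) / d)².
z_{α/2} + z_β = 1.960 + 1.036 = 2.996.
n = 2 × (2.996 / 0.494)² = 2 × 6.065² = 2 × 36.78 = 73.6.
Round up to the next whole participant.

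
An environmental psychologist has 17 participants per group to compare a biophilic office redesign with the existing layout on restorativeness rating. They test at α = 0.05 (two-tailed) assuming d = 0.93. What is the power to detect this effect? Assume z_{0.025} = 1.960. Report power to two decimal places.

power ≈ 0.77

For two equal groups, power = Φ(d·√(n/2) − z_{α/2}).
d·√(n/2) = 0.93 × √(17/2) = 0.93 × 2.915 = 2.711.
z_β = 2.711 − 1.960 = 0.751.
Power = Φ(0.751) = 0.774.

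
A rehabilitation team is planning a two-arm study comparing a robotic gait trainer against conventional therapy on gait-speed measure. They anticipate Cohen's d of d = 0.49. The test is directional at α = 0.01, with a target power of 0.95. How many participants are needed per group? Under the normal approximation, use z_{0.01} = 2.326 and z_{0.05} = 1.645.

For two independent groups with equal n: n = 2·((z_{α} + z_β) / d)².
z_{α} + z_β = 2.326 + 1.645 = 3.971.
n = 2 × (3.971 / 0.49)² = 2 × 8.104² = 2 × 65.68 = 131.4.
Round up to the next whole participant.

n = 132 per group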